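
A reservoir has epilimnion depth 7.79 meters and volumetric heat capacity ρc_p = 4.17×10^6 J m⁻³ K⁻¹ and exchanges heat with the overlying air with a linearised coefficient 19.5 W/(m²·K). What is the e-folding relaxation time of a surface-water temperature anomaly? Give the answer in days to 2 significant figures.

19 days

Areal heat capacity C = ρc_p × D = 4.17×10^6 × 7.79 = 3.25×10^7 J/(m^2 K).
Relaxation time τ = C / λ = 3.25×10^7 / 19.5 = 1.67×10^6 s.
In days: 1.67×10^6 s / (86400 s/day) = 19.3 days.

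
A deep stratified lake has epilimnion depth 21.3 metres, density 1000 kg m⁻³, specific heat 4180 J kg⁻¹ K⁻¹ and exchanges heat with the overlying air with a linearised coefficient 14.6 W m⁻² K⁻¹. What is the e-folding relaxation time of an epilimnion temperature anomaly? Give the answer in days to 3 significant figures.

70.6 days

Areal heat capacity C = ρ c_p D = 1000 × 4180 × 21.3 = 8.90×10^7 J/(m^2 K).
Relaxation time τ = C / λ = 8.90×10^7 / 14.6 = 6.10×10^6 s.
In days: 6.10×10^6 s / (86400 s/day) = 70.6 days.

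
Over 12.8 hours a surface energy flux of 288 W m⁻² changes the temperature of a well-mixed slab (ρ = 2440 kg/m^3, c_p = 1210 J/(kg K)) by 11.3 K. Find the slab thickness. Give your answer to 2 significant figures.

0.40 m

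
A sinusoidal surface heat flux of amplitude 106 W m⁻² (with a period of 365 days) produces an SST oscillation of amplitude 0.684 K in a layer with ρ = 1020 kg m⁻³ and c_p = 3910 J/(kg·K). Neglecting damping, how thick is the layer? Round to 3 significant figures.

195 m

ω = 2π / 3.15×10^7 s = 1.99×10^-7 s⁻¹.
Required C = F₀ / (A ω) = 106 / (0.684 × 1.99×10^-7) = 7.78×10^8 J/(m²·K).
D = C / (ρ c_p) = 7.78×10^8 / (1020 × 3910) = 195 m.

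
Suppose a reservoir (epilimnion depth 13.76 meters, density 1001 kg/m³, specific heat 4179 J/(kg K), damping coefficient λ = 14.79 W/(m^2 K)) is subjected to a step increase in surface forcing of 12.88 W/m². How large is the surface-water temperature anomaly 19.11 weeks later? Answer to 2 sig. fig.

Areal heat capacity C = ρ c_p D = 1001 × 4179 × 13.76 = 5.76×10^7 J m⁻² K⁻¹.
τ = C / λ = 5.76×10^7 / 14.79 = 3.89×10^6 s.
Equilibrium anomaly ΔT_eq = F / λ = 12.88 / 14.79 = 0.871 K.
t = 19.11 weeks = 1.16×10^7 s, so t/τ = 2.97.
ΔT(t) = ΔT_eq (1 − e^(−t/τ)) = 0.871 × (1 − e^−2.97) = 0.826 K.

0.83 K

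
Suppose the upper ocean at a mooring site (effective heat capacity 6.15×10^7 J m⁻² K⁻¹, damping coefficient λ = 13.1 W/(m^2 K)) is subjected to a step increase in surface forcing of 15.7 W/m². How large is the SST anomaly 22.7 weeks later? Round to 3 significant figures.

Areal heat capacity C = 6.15×10^7 J m⁻² K⁻¹ (given).
τ = C / λ = 6.15×10^7 / 13.1 = 4.69×10^6 s.
Equilibrium anomaly ΔT_eq = F / λ = 15.7 / 13.1 = 1.20 K.
t = 22.7 weeks = 1.37×10^7 s, so t/τ = 2.92.
ΔT(t) = ΔT_eq (1 − e^(−t/τ)) = 1.20 × (1 − e^−2.92) = 1.13 K.

1.13 K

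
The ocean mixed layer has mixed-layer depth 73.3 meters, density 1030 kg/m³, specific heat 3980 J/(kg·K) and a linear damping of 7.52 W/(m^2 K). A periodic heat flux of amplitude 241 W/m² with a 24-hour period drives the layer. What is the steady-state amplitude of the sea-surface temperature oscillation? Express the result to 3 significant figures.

0.0110 K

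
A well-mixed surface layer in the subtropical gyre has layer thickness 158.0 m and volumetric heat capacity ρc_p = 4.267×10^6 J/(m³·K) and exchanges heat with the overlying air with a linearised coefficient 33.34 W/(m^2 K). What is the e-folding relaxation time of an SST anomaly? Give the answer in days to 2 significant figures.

230 days

Areal heat capacity C = ρc_p × D = 4.267×10^6 × 158.0 = 6.74×10^8 J/(m^2 K).
Relaxation time τ = C / λ = 6.74×10^8 / 33.34 = 2.02×10^7 s.
In days: 2.02×10^7 s / (86400 s/day) = 234 days.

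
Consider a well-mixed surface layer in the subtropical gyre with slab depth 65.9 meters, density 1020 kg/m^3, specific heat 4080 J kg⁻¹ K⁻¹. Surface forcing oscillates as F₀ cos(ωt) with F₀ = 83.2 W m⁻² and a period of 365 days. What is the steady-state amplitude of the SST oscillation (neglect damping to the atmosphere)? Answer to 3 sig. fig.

1.52 K

Areal heat capacity C = ρ c_p D = 1020 × 4080 × 65.9 = 2.74×10^8 J/(m²·K).
Angular frequency ω = 2π / T = 2π / 3.15×10^7 s = 1.99×10^-7 s⁻¹.
Cω = 2.74×10^8 × 1.99×10^-7 = 54.6 W/(m²·K).
Amplitude A = F₀ / (Cω) = 83.2 / 54.6 = 1.52 K.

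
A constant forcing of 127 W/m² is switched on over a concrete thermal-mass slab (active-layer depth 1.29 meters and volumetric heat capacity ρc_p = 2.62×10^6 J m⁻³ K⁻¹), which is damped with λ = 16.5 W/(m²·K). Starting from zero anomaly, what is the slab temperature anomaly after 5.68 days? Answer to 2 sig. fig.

Areal heat capacity C = ρc_p × D = 2.62×10^6 × 1.29 = 3.38×10^6 J/(m²·K).
τ = C / λ = 3.38×10^6 / 16.5 = 2.05×10^5 s.
Equilibrium anomaly ΔT_eq = F / λ = 127 / 16.5 = 7.70 K.
t = 5.68 days = 4.91×10^5 s, so t/τ = 2.40.
ΔT(t) = ΔT_eq (1 − e^(−t/τ)) = 7.70 × (1 − e^−2.40) = 7.00 K.

7.0 K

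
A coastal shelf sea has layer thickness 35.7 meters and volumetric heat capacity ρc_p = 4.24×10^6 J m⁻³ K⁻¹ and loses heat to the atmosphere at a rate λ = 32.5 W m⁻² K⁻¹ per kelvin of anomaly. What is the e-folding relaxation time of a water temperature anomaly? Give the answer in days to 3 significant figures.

Areal heat capacity C = ρc_p × D = 4.24×10^6 × 35.7 = 1.51×10^8 J/(m^2 K).
Relaxation time τ = C / λ = 1.51×10^8 / 32.5 = 4.66×10^6 s.
In days: 4.66×10^6 s / (86400 s/day) = 53.9 days.

53.9 days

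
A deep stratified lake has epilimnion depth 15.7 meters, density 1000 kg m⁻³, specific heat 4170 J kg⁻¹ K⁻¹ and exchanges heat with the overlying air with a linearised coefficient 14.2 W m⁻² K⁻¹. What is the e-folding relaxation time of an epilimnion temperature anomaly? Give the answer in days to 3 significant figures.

53.4 days

Areal heat capacity C = ρ c_p D = 1000 × 4170 × 15.7 = 6.55×10^7 J m⁻² K⁻¹.
Relaxation time τ = C / λ = 6.55×10^7 / 14.2 = 4.61×10^6 s.
In days: 4.61×10^6 s / (86400 s/day) = 53.4 days.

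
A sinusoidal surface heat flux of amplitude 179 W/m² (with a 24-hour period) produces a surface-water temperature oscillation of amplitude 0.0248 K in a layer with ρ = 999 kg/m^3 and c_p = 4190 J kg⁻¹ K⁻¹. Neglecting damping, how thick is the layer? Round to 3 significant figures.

ω = 2π / 86400 s = 7.27×10^-5 s⁻¹.
Required C = F₀ / (A ω) = 179 / (0.0248 × 7.27×10^-5) = 9.93×10^7 J/(m²·K).
D = C / (ρ c_p) = 9.93×10^7 / (999 × 4190) = 23.7 m.

23.7 m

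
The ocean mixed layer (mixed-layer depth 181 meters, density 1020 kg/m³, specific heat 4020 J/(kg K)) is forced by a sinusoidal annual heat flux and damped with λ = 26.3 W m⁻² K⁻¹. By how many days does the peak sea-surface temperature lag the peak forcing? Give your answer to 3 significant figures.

81.0 days

Areal heat capacity C = ρ c_p D = 1020 × 4020 × 181 = 7.42×10^8 J/(m²·K).
ω = 2π / 3.15×10^7 s = 1.99×10^-7 s⁻¹.
Phase lag φ = arctan(Cω/λ) = arctan(148/26.3) = 1.39 rad.
Time lag = φ / ω = 1.39 / 1.99×10^-7 = 7.00×10^6 s = 81.0 days.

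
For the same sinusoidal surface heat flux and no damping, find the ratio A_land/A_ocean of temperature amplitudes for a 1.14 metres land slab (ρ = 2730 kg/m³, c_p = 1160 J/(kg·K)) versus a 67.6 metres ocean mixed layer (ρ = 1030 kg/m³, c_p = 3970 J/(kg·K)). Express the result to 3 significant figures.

C_ocean = 1030 × 3970 × 67.6 = 2.76×10^8 J/(m²·K).
C_land = 2730 × 1160 × 1.14 = 3.61×10^6 J/(m²·K).
Undamped amplitude ∝ 1/C, so A_land/A_ocean = C_ocean/C_land = 76.6.

76.6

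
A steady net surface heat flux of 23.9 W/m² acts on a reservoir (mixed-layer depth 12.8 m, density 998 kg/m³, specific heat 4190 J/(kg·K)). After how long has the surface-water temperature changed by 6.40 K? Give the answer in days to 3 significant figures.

Areal heat capacity C = ρ c_p D = 998 × 4190 × 12.8 = 5.35×10^7 J m⁻² K⁻¹.
Time required: Δt = C ΔT / F = 5.35×10^7 × 6.40 / 23.9 = 1.43×10^7 s.
In days: 1.43×10^7 s / (86400 s/day) = 166 days.

166 days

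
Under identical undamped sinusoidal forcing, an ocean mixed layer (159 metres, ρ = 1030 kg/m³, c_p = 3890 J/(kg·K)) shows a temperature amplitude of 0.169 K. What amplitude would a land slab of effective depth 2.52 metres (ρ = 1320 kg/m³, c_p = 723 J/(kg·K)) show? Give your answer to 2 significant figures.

45 K

C_ocean = 6.37×10^8 J/(m²·K); C_land = 2.40×10^6 J/(m²·K).
A ∝ 1/C ⇒ A_land = A_ocean × C_ocean/C_land = 0.169 × 265 = 44.8 K.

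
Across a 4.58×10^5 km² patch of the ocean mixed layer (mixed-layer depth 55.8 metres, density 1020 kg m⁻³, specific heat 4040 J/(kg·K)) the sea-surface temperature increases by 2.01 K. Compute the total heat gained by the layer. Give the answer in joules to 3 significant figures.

2.12×10^20 J

Areal heat capacity C = ρ c_p D = 1020 × 4040 × 55.8 = 2.30×10^8 J/(m^2 K).
Heat per unit area: q = C ΔT = 2.30×10^8 × 2.01 = 4.62×10^8 J/m².
Total heat: Q = q × A = 4.62×10^8 × (4.58×10^5 × 10⁶ m²) = 2.12×10^20 J.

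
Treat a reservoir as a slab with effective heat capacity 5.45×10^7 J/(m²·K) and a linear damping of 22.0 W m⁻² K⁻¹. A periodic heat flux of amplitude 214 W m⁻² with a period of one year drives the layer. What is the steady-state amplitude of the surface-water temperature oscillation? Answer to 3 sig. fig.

8.72 K

Areal heat capacity C = 5.45×10^7 J/(m²·K) (given).
Angular frequency ω = 2π / T = 2π / 3.15×10^7 s = 1.99×10^-7 s⁻¹.
√((Cω)² + λ²) = √((10.9)² + 22.0²) = 24.5 W/(m²·K).
Amplitude A = F₀ / √((Cω)²+λ²) = 214 / 24.5 = 8.72 K.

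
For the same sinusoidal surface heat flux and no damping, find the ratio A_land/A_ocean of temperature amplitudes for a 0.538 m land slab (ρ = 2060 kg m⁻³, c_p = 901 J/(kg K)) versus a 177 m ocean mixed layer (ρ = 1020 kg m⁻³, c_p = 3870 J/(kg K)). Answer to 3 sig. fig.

700

C_ocean = 1020 × 3870 × 177 = 6.99×10^8 J/(m²·K).
C_land = 2060 × 901 × 0.538 = 9.99×10^5 J/(m²·K).
Undamped amplitude ∝ 1/C, so A_land/A_ocean = C_ocean/C_land = 700.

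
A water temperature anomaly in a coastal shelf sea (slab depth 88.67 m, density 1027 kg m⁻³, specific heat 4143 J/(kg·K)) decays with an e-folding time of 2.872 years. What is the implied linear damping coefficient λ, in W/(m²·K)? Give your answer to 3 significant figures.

4.16

Areal heat capacity C = ρ c_p D = 1027 × 4143 × 88.67 = 3.77×10^8 J m⁻² K⁻¹.
τ = 2.872 years = 9.06×10^7 s.
λ = C / τ = 3.77×10^8 / 9.06×10^7 = 4.16 W/(m²·K).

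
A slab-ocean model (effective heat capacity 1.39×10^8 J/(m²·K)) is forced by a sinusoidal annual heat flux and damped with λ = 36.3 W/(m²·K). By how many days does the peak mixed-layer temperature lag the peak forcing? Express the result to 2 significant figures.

Areal heat capacity C = 1.39×10^8 J/(m²·K) (given).
ω = 2π / 3.15×10^7 s = 1.99×10^-7 s⁻¹.
Phase lag φ = arctan(Cω/λ) = arctan(27.7/36.3) = 0.652 rad.
Time lag = φ / ω = 0.652 / 1.99×10^-7 = 3.27×10^6 s = 37.9 days.

38 days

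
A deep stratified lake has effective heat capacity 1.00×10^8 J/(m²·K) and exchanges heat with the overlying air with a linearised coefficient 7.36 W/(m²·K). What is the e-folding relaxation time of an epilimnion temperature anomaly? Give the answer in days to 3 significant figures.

Areal heat capacity C = 1.00×10^8 J/(m²·K) (given).
Relaxation time τ = C / λ = 1.00×10^8 / 7.36 = 1.36×10^7 s.
In days: 1.36×10^7 s / (86400 s/day) = 157 days.

157 days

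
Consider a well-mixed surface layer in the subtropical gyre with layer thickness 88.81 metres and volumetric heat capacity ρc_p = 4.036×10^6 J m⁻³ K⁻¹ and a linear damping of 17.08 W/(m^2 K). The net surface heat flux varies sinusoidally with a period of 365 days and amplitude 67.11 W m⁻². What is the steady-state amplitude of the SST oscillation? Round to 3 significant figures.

0.914 K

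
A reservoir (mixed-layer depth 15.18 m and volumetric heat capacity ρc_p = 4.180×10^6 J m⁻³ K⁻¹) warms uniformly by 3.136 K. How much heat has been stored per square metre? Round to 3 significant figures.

1.99×10^8

Areal heat capacity C = ρc_p × D = 4.180×10^6 × 15.18 = 6.35×10^7 J/(m^2 K).
ΔQ = C ΔT = 6.35×10^7 × 3.136 = 1.99×10^8 J/m².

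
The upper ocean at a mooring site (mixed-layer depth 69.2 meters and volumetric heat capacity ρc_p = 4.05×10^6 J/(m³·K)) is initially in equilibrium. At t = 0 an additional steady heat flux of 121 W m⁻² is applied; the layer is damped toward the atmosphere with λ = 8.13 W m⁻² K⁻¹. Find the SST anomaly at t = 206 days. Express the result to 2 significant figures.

6.0 K

Areal heat capacity C = ρc_p × D = 4.05×10^6 × 69.2 = 2.80×10^8 J/(m^2 K).
τ = C / λ = 2.80×10^8 / 8.13 = 3.45×10^7 s.
Equilibrium anomaly ΔT_eq = F / λ = 121 / 8.13 = 14.9 K.
t = 206 days = 1.78×10^7 s, so t/τ = 0.516.
ΔT(t) = ΔT_eq (1 − e^(−t/τ)) = 14.9 × (1 − e^−0.516) = 6.00 K.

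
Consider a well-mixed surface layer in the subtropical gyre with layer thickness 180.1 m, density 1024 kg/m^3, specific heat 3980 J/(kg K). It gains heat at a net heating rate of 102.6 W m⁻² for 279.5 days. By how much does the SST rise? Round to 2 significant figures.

3.4 K

Areal heat capacity C = ρ c_p D = 1024 × 3980 × 180.1 = 7.34×10^8 J m⁻² K⁻¹.
Net heat input Q = F Δt = 102.6 × (279.5 days × 86400 s/day) = 2.48×10^9 J/m².
ΔT = Q / C = 2.48×10^9 / 7.34×10^8 = 3.38 K.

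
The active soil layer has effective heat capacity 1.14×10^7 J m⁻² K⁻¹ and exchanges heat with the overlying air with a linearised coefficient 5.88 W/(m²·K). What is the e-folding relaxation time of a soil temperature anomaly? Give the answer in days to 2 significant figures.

22 days

Areal heat capacity C = 1.14×10^7 J m⁻² K⁻¹ (given).
Relaxation time τ = C / λ = 1.14×10^7 / 5.88 = 1.94×10^6 s.
In days: 1.94×10^6 s / (86400 s/day) = 22.4 days.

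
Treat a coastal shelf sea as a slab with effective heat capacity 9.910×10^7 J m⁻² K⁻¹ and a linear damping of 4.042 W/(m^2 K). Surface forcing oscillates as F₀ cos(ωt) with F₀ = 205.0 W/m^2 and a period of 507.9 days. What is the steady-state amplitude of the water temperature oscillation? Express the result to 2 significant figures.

Areal heat capacity C = 9.910×10^7 J m⁻² K⁻¹ (given).
Angular frequency ω = 2π / T = 2π / 4.39×10^7 s = 1.43×10^-7 s⁻¹.
√((Cω)² + λ²) = √((14.2)² + 4.042²) = 14.8 W/(m²·K).
Amplitude A = F₀ / √((Cω)²+λ²) = 205.0 / 14.8 = 13.9 K.

14 K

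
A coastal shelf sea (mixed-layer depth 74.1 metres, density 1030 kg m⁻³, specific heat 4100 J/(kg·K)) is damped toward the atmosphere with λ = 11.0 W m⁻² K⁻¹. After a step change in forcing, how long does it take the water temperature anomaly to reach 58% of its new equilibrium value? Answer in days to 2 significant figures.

290 days

Areal heat capacity C = ρ c_p D = 1030 × 4100 × 74.1 = 3.13×10^8 J/(m^2 K).
τ = C / λ = 3.13×10^8 / 11.0 = 2.84×10^7 s.
Fraction reached: 1 − e^(−t/τ) = 0.58 ⇒ t = −τ ln(1 − 0.58) = τ × 0.868.
t = 2.47×10^7 s = 286 days.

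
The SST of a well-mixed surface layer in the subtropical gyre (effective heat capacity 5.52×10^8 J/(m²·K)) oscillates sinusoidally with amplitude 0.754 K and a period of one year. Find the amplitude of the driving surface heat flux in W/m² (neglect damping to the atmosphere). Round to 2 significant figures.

83

Areal heat capacity C = 5.52×10^8 J/(m²·K) (given).
ω = 2π / 3.15×10^7 s = 1.99×10^-7 s⁻¹.
Cω = 5.52×10^8 × 1.99×10^-7 = 110 W/(m²·K).
F₀ = A × Cω = 0.754 × 110 = 82.9 W/m².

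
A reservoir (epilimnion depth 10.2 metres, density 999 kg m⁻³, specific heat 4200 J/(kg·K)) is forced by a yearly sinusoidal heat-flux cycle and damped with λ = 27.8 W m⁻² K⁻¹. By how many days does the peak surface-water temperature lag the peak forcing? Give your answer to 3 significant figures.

Areal heat capacity C = ρ c_p D = 999 × 4200 × 10.2 = 4.28×10^7 J/(m^2 K).
ω = 2π / 3.15×10^7 s = 1.99×10^-7 s⁻¹.
Phase lag φ = arctan(Cω/λ) = arctan(8.53/27.8) = 0.298 rad.
Time lag = φ / ω = 0.298 / 1.99×10^-7 = 1.49×10^6 s = 17.3 days.

17.3 days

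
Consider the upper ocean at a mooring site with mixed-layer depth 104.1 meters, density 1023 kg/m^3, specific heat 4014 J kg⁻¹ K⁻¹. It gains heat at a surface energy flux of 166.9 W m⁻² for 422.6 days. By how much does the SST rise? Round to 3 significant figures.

14.3 K

Areal heat capacity C = ρ c_p D = 1023 × 4014 × 104.1 = 4.27×10^8 J m⁻² K⁻¹.
Net heat input Q = F Δt = 166.9 × (422.6 days × 86400 s/day) = 6.09×10^9 J/m².
ΔT = Q / C = 6.09×10^9 / 4.27×10^8 = 14.3 K.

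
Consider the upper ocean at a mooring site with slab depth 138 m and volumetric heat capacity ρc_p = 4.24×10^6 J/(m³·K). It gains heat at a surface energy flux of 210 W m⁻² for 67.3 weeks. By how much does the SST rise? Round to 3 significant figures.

14.6 K

Areal heat capacity C = ρc_p × D = 4.24×10^6 × 138 = 5.85×10^8 J/(m^2 K).
Net heat input Q = F Δt = 210 × (67.3 weeks × 6.048×10^5 s/week) = 8.55×10^9 J/m².
ΔT = Q / C = 8.55×10^9 / 5.85×10^8 = 14.6 K.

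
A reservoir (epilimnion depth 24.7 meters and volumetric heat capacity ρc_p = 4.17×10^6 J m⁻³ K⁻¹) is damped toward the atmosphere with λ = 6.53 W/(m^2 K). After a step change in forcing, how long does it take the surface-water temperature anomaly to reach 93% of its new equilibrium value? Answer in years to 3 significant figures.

Areal heat capacity C = ρc_p × D = 4.17×10^6 × 24.7 = 1.03×10^8 J m⁻² K⁻¹.
τ = C / λ = 1.03×10^8 / 6.53 = 1.58×10^7 s.
Fraction reached: 1 − e^(−t/τ) = 0.93 ⇒ t = −τ ln(1 − 0.93) = τ × 2.66.
t = 4.19×10^7 s = 1.33 years.

1.33 years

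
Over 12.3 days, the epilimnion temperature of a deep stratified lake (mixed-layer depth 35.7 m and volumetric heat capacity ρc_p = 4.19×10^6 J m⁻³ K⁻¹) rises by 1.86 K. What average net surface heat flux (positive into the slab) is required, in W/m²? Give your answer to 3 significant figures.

262

Areal heat capacity C = ρc_p × D = 4.19×10^6 × 35.7 = 1.50×10^8 J/(m^2 K).
Required heat per unit area: Q = C ΔT = 1.50×10^8 × 1.86 = 2.78×10^8 J/m².
Flux F = Q / Δt = 2.78×10^8 / 1.06×10^6 s = 262 W/m².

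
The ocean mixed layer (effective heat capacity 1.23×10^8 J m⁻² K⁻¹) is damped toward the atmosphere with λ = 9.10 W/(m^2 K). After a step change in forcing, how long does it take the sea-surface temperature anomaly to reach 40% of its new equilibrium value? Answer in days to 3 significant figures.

79.9 days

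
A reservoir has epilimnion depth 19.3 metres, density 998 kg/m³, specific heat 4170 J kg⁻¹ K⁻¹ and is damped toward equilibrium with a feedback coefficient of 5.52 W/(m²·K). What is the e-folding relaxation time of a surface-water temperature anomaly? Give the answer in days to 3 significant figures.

Areal heat capacity C = ρ c_p D = 998 × 4170 × 19.3 = 8.03×10^7 J m⁻² K⁻¹.
Relaxation time τ = C / λ = 8.03×10^7 / 5.52 = 1.46×10^7 s.
In days: 1.46×10^7 s / (86400 s/day) = 168 days.

168 days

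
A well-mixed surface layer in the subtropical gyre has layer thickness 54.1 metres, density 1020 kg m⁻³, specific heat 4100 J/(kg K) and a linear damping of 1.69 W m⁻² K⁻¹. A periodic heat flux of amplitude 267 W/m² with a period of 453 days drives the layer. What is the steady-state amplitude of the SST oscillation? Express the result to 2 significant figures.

Areal heat capacity C = ρ c_p D = 1020 × 4100 × 54.1 = 2.26×10^8 J m⁻² K⁻¹.
Angular frequency ω = 2π / T = 2π / 3.91×10^7 s = 1.61×10^-7 s⁻¹.
√((Cω)² + λ²) = √((36.3)² + 1.69²) = 36.4 W/(m²·K).
Amplitude A = F₀ / √((Cω)²+λ²) = 267 / 36.4 = 7.34 K.

7.3 K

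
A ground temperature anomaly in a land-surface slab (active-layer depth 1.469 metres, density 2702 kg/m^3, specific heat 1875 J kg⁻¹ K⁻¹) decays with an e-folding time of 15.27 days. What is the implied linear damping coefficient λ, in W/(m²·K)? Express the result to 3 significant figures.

Areal heat capacity C = ρ c_p D = 2702 × 1875 × 1.469 = 7.44×10^6 J/(m^2 K).
τ = 15.27 days = 1.32×10^6 s.
λ = C / τ = 7.44×10^6 / 1.32×10^6 = 5.64 W/(m²·K).

5.64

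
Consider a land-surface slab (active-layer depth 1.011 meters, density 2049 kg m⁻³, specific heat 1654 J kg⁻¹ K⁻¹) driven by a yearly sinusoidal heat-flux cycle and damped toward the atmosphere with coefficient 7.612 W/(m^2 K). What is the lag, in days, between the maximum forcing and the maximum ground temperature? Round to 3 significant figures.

5.20 days

Areal heat capacity C = ρ c_p D = 2049 × 1654 × 1.011 = 3.43×10^6 J/(m²·K).
ω = 2π / 3.15×10^7 s = 1.99×10^-7 s⁻¹.
Phase lag φ = arctan(Cω/λ) = arctan(0.683/7.612) = 0.0894 rad.
Time lag = φ / ω = 0.0894 / 1.99×10^-7 = 4.49×10^5 s = 5.20 days.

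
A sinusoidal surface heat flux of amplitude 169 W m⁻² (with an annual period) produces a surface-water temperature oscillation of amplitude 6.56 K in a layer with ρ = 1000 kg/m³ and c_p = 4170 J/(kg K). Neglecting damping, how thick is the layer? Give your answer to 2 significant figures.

31 m

ω = 2π / 3.15×10^7 s = 1.99×10^-7 s⁻¹.
Required C = F₀ / (A ω) = 169 / (6.56 × 1.99×10^-7) = 1.29×10^8 J/(m²·K).
D = C / (ρ c_p) = 1.29×10^8 / (1000 × 4170) = 31.0 m.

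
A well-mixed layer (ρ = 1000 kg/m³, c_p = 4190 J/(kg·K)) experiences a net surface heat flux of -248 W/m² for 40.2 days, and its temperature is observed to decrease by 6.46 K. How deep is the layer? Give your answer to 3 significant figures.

31.8 m

Heat input Q = F Δt = -248 × 3.47×10^6 s = -8.61×10^8 J/m².
Required areal heat capacity C = Q / ΔT = 1.33×10^8 J/(m²·K).
Depth D = C / (ρ c_p) = 1.33×10^8 / (1000 × 4190) = 31.8 m.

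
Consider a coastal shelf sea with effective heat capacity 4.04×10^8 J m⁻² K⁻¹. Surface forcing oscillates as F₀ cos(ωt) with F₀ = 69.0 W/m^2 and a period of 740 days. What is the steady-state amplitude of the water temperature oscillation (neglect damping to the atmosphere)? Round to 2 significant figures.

Areal heat capacity C = 4.04×10^8 J m⁻² K⁻¹ (given).
Angular frequency ω = 2π / T = 2π / 6.39×10^7 s = 9.83×10^-8 s⁻¹.
Cω = 4.04×10^8 × 9.83×10^-8 = 39.7 W/(m²·K).
Amplitude A = F₀ / (Cω) = 69.0 / 39.7 = 1.74 K.

1.7 K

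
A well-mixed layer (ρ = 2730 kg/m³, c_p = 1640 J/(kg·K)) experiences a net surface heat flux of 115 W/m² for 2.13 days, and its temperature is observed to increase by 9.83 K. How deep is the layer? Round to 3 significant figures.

0.481 m

Heat input Q = F Δt = 115 × 1.84×10^5 s = 2.12×10^7 J/m².
Required areal heat capacity C = Q / ΔT = 2.15×10^6 J/(m²·K).
Depth D = C / (ρ c_p) = 2.15×10^6 / (2730 × 1640) = 0.481 m.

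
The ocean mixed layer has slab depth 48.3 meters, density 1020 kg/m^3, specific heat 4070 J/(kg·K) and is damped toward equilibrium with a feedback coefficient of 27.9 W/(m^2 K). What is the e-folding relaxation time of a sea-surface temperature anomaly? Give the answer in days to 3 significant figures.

83.2 days

Areal heat capacity C = ρ c_p D = 1020 × 4070 × 48.3 = 2.01×10^8 J m⁻² K⁻¹.
Relaxation time τ = C / λ = 2.01×10^8 / 27.9 = 7.19×10^6 s.
In days: 7.19×10^6 s / (86400 s/day) = 83.2 days.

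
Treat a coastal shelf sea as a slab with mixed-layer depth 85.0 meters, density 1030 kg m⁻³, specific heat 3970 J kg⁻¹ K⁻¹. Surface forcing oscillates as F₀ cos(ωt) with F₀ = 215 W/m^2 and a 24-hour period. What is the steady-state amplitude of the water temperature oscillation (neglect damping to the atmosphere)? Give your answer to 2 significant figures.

0.0085 K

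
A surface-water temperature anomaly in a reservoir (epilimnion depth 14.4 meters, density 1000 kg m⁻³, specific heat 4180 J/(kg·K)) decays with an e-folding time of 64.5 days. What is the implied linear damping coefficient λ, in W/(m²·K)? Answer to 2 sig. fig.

Areal heat capacity C = ρ c_p D = 1000 × 4180 × 14.4 = 6.02×10^7 J/(m^2 K).
τ = 64.5 days = 5.57×10^6 s.
λ = C / τ = 6.02×10^7 / 5.57×10^6 = 10.8 W/(m²·K).

11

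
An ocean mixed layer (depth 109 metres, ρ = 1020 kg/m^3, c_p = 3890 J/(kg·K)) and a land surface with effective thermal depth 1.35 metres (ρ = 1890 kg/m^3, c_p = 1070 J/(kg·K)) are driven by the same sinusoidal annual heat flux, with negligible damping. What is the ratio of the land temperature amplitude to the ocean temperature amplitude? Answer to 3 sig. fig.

C_ocean = 1020 × 3890 × 109 = 4.32×10^8 J/(m²·K).
C_land = 1890 × 1070 × 1.35 = 2.73×10^6 J/(m²·K).
Undamped amplitude ∝ 1/C, so A_land/A_ocean = C_ocean/C_land = 158.

158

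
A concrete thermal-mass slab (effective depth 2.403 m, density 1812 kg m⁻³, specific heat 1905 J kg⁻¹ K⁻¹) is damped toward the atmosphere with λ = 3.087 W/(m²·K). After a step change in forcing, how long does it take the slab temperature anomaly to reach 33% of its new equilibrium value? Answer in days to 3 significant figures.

12.5 days

Areal heat capacity C = ρ c_p D = 1812 × 1905 × 2.403 = 8.29×10^6 J m⁻² K⁻¹.
τ = C / λ = 8.29×10^6 / 3.087 = 2.69×10^6 s.
Fraction reached: 1 − e^(−t/τ) = 0.33 ⇒ t = −τ ln(1 − 0.33) = τ × 0.400.
t = 1.08×10^6 s = 12.5 days.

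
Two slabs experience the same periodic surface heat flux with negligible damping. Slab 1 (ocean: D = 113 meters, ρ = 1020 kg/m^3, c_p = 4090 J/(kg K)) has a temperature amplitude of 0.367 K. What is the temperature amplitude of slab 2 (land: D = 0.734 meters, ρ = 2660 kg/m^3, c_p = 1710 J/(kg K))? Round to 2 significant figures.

52 K

C_ocean = 4.71×10^8 J/(m²·K); C_land = 3.34×10^6 J/(m²·K).
A ∝ 1/C ⇒ A_land = A_ocean × C_ocean/C_land = 0.367 × 141 = 51.8 K.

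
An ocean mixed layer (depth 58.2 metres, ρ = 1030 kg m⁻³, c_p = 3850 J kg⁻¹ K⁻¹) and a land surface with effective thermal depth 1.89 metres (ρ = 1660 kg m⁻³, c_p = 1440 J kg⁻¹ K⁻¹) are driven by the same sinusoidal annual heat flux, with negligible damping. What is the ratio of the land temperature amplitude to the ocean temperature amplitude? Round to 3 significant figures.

51.1

C_ocean = 1030 × 3850 × 58.2 = 2.31×10^8 J/(m²·K).
C_land = 1660 × 1440 × 1.89 = 4.52×10^6 J/(m²·K).
Undamped amplitude ∝ 1/C, so A_land/A_ocean = C_ocean/C_land = 51.1.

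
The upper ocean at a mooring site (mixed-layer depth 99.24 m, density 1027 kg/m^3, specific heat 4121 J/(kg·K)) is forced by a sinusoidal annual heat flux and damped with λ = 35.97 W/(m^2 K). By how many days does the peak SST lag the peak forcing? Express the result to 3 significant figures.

67.7 days

Areal heat capacity C = ρ c_p D = 1027 × 4121 × 99.24 = 4.20×10^8 J m⁻² K⁻¹.
ω = 2π / 3.15×10^7 s = 1.99×10^-7 s⁻¹.
Phase lag φ = arctan(Cω/λ) = arctan(83.7/35.97) = 1.16 rad.
Time lag = φ / ω = 1.16 / 1.99×10^-7 = 5.85×10^6 s = 67.7 days.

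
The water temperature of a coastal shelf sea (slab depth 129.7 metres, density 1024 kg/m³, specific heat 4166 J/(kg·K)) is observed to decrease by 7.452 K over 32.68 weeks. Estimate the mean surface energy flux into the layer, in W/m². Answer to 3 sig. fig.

Areal heat capacity C = ρ c_p D = 1024 × 4166 × 129.7 = 5.53×10^8 J/(m²·K).
Required heat per unit area: Q = C ΔT = 5.53×10^8 × -7.452 = -4.12×10^9 J/m².
Flux F = Q / Δt = -4.12×10^9 / 1.98×10^7 s = -209 W/m².

-209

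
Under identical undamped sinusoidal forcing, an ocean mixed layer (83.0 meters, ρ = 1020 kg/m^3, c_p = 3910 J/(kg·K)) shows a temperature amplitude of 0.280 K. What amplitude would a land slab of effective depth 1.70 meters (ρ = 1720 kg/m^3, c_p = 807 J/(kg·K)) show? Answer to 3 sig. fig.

39.3 K

C_ocean = 3.31×10^8 J/(m²·K); C_land = 2.36×10^6 J/(m²·K).
A ∝ 1/C ⇒ A_land = A_ocean × C_ocean/C_land = 0.280 × 140 = 39.3 K.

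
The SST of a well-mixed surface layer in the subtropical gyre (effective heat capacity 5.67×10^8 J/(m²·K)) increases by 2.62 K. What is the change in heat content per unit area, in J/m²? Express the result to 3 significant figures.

1.49×10^9

Areal heat capacity C = 5.67×10^8 J/(m²·K) (given).
ΔQ = C ΔT = 5.67×10^8 × 2.62 = 1.49×10^9 J/m².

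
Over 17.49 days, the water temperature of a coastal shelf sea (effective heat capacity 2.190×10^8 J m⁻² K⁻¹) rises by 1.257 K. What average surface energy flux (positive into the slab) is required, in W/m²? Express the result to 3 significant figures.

182

Areal heat capacity C = 2.190×10^8 J m⁻² K⁻¹ (given).
Required heat per unit area: Q = C ΔT = 2.19×10^8 × 1.257 = 2.75×10^8 J/m².
Flux F = Q / Δt = 2.75×10^8 / 1.51×10^6 s = 182 W/m².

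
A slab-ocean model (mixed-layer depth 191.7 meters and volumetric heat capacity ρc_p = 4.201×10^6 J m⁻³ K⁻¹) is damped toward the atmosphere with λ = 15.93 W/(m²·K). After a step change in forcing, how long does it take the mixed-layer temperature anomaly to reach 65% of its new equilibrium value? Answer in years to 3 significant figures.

Areal heat capacity C = ρc_p × D = 4.201×10^6 × 191.7 = 8.05×10^8 J/(m²·K).
τ = C / λ = 8.05×10^8 / 15.93 = 5.06×10^7 s.
Fraction reached: 1 − e^(−t/τ) = 0.65 ⇒ t = −τ ln(1 − 0.65) = τ × 1.05.
t = 5.31×10^7 s = 1.68 years.

1.68 years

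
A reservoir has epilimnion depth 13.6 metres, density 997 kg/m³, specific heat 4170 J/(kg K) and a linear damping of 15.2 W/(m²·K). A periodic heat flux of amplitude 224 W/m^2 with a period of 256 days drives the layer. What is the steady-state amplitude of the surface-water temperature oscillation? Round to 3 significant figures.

Areal heat capacity C = ρ c_p D = 997 × 4170 × 13.6 = 5.65×10^7 J/(m^2 K).
Angular frequency ω = 2π / T = 2π / 2.21×10^7 s = 2.84×10^-7 s⁻¹.
√((Cω)² + λ²) = √((16.1)² + 15.2²) = 22.1 W/(m²·K).
Amplitude A = F₀ / √((Cω)²+λ²) = 224 / 22.1 = 10.1 K.

10.1 K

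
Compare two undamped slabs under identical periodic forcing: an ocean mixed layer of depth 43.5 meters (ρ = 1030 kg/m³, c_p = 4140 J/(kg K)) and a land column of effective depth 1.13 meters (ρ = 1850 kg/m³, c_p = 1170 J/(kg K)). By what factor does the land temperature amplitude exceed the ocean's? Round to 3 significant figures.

75.8

C_ocean = 1030 × 4140 × 43.5 = 1.85×10^8 J/(m²·K).
C_land = 1850 × 1170 × 1.13 = 2.45×10^6 J/(m²·K).
Undamped amplitude ∝ 1/C, so A_land/A_ocean = C_ocean/C_land = 75.8.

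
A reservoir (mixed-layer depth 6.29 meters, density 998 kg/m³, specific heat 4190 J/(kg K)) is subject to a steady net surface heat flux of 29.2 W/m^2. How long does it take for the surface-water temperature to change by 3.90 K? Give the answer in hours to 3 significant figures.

976 hours

Areal heat capacity C = ρ c_p D = 998 × 4190 × 6.29 = 2.63×10^7 J/(m^2 K).
Time required: Δt = C ΔT / F = 2.63×10^7 × 3.90 / 29.2 = 3.51×10^6 s.
In hours: 3.51×10^6 s / (3600 s/hour) = 976 hours.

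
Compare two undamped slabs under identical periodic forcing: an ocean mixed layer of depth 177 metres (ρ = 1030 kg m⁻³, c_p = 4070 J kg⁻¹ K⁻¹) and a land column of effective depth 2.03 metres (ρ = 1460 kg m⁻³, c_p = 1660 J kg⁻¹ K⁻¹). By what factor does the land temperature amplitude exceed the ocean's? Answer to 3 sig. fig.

151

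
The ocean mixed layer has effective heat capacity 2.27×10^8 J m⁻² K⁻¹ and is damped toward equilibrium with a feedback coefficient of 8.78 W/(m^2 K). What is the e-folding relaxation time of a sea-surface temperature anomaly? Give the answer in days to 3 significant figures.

Areal heat capacity C = 2.27×10^8 J m⁻² K⁻¹ (given).
Relaxation time τ = C / λ = 2.27×10^8 / 8.78 = 2.59×10^7 s.
In days: 2.59×10^7 s / (86400 s/day) = 299 days.

299 days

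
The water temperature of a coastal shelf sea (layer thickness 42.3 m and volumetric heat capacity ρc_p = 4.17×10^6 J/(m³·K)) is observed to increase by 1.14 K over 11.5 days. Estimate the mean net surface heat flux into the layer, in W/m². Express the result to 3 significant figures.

Areal heat capacity C = ρc_p × D = 4.17×10^6 × 42.3 = 1.76×10^8 J/(m²·K).
Required heat per unit area: Q = C ΔT = 1.76×10^8 × 1.14 = 2.01×10^8 J/m².
Flux F = Q / Δt = 2.01×10^8 / 9.94×10^5 s = 202 W/m².

202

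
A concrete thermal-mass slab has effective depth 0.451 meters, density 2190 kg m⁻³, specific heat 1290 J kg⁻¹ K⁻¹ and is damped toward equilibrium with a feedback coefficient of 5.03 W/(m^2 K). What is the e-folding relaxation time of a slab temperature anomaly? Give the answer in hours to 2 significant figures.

70 hours

Areal heat capacity C = ρ c_p D = 2190 × 1290 × 0.451 = 1.27×10^6 J/(m²·K).
Relaxation time τ = C / λ = 1.27×10^6 / 5.03 = 2.53×10^5 s.
In hours: 2.53×10^5 s / (3600 s/hour) = 70.4 hours.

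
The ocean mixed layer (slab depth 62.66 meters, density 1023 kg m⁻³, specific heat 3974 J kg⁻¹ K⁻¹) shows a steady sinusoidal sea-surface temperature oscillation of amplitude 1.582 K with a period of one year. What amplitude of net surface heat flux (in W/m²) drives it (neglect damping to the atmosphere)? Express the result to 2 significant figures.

Areal heat capacity C = ρ c_p D = 1023 × 3974 × 62.66 = 2.55×10^8 J/(m^2 K).
ω = 2π / 3.15×10^7 s = 1.99×10^-7 s⁻¹.
Cω = 2.55×10^8 × 1.99×10^-7 = 50.8 W/(m²·K).
F₀ = A × Cω = 1.582 × 50.8 = 80.3 W/m².

80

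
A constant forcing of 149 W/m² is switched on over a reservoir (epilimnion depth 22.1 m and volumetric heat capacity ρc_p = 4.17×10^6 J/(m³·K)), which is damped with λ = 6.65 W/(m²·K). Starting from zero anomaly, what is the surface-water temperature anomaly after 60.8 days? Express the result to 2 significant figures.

7.1 K

Areal heat capacity C = ρc_p × D = 4.17×10^6 × 22.1 = 9.22×10^7 J m⁻² K⁻¹.
τ = C / λ = 9.22×10^7 / 6.65 = 1.39×10^7 s.
Equilibrium anomaly ΔT_eq = F / λ = 149 / 6.65 = 22.4 K.
t = 60.8 days = 5.25×10^6 s, so t/τ = 0.379.
ΔT(t) = ΔT_eq (1 − e^(−t/τ)) = 22.4 × (1 − e^−0.379) = 7.07 K.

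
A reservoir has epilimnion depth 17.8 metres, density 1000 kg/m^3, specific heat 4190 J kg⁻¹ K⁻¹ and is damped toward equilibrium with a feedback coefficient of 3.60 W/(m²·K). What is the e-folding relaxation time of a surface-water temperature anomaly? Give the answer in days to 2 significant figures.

240 days

Areal heat capacity C = ρ c_p D = 1000 × 4190 × 17.8 = 7.46×10^7 J m⁻² K⁻¹.
Relaxation time τ = C / λ = 7.46×10^7 / 3.60 = 2.07×10^7 s.
In days: 2.07×10^7 s / (86400 s/day) = 240 days.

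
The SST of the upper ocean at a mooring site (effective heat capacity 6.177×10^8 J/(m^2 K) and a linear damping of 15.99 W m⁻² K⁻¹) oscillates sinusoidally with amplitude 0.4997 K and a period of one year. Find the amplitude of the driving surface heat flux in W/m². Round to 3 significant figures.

Areal heat capacity C = 6.177×10^8 J/(m^2 K) (given).
ω = 2π / 3.15×10^7 s = 1.99×10^-7 s⁻¹.
√((Cω)² + λ²) = √((123)² + 15.99²) = 124 W/(m²·K).
F₀ = A × √((Cω)²+λ²) = 0.4997 × 124 = 62.0 W/m².

62.0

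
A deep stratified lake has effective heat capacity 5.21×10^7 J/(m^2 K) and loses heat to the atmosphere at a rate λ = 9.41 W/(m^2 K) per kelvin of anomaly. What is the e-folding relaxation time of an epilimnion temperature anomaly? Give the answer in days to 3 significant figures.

Areal heat capacity C = 5.21×10^7 J/(m^2 K) (given).
Relaxation time τ = C / λ = 5.21×10^7 / 9.41 = 5.54×10^6 s.
In days: 5.54×10^6 s / (86400 s/day) = 64.1 days.

64.1 days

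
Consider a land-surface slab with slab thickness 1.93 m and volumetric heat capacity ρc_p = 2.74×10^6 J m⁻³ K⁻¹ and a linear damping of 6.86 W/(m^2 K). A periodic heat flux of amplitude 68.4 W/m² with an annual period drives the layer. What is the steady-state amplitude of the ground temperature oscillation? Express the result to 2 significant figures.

9.9 K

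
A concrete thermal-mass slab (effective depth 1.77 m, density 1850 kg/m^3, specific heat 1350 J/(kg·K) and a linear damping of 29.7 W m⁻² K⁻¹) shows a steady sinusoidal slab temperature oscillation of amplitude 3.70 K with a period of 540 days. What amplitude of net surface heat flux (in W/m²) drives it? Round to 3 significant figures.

110

Areal heat capacity C = ρ c_p D = 1850 × 1350 × 1.77 = 4.42×10^6 J m⁻² K⁻¹.
ω = 2π / 4.67×10^7 s = 1.35×10^-7 s⁻¹.
√((Cω)² + λ²) = √((0.595)² + 29.7²) = 29.7 W/(m²·K).
F₀ = A × √((Cω)²+λ²) = 3.70 × 29.7 = 110 W/m².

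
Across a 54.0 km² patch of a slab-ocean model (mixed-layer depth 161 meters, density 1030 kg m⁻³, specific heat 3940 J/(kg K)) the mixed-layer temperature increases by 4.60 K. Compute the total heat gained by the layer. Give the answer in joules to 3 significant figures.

Areal heat capacity C = ρ c_p D = 1030 × 3940 × 161 = 6.53×10^8 J/(m^2 K).
Heat per unit area: q = C ΔT = 6.53×10^8 × 4.60 = 3.01×10^9 J/m².
Total heat: Q = q × A = 3.01×10^9 × (54.0 × 10⁶ m²) = 1.62×10^17 J.

1.62×10^17 J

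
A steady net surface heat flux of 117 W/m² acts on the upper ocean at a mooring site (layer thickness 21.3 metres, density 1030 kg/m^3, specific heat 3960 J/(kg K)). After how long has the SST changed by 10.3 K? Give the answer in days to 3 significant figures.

88.5 days

Areal heat capacity C = ρ c_p D = 1030 × 3960 × 21.3 = 8.69×10^7 J/(m^2 K).
Time required: Δt = C ΔT / F = 8.69×10^7 × 10.3 / 117 = 7.65×10^6 s.
In days: 7.65×10^6 s / (86400 s/day) = 88.5 days.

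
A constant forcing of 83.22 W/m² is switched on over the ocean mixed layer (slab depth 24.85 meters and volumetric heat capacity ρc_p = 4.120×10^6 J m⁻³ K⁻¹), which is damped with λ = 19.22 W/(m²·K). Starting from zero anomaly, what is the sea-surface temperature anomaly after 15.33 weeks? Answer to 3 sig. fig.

3.57 K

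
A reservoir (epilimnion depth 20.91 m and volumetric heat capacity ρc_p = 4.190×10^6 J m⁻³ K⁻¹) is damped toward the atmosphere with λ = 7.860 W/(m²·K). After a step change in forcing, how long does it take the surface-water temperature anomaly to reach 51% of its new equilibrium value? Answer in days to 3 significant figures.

92.0 days

Areal heat capacity C = ρc_p × D = 4.190×10^6 × 20.91 = 8.76×10^7 J/(m²·K).
τ = C / λ = 8.76×10^7 / 7.860 = 1.11×10^7 s.
Fraction reached: 1 − e^(−t/τ) = 0.51 ⇒ t = −τ ln(1 − 0.51) = τ × 0.713.
t = 7.95×10^6 s = 92.0 days.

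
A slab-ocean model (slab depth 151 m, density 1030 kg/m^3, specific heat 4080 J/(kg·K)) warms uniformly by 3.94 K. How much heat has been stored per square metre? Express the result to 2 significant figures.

2.5×10^9

Areal heat capacity C = ρ c_p D = 1030 × 4080 × 151 = 6.35×10^8 J/(m^2 K).
ΔQ = C ΔT = 6.35×10^8 × 3.94 = 2.50×10^9 J/m².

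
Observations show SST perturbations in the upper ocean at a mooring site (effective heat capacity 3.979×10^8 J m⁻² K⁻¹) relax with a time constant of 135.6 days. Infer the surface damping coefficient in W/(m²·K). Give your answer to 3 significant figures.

Areal heat capacity C = 3.979×10^8 J m⁻² K⁻¹ (given).
τ = 135.6 days = 1.17×10^7 s.
λ = C / τ = 3.98×10^8 / 1.17×10^7 = 34.0 W/(m²·K).

34.0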